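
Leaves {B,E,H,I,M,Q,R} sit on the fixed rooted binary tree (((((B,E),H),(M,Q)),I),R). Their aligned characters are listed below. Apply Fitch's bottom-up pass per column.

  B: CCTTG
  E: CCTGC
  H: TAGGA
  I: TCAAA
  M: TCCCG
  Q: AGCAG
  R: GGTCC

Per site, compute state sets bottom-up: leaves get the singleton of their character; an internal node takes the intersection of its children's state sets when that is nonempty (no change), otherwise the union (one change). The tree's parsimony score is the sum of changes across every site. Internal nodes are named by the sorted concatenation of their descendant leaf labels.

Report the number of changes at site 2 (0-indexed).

3

[col 0] BE: children B:{C}, E:{C} ∩→ {C}; cost 0
[col 0] BEH: children BE:{C}, H:{T} ∪→ {C,T}; cost 1
[col 0] MQ: children M:{T}, Q:{A} ∪→ {A,T}; cost 1
[col 0] BEHMQ: children BEH:{C,T}, MQ:{A,T} ∩→ {T}; cost 0
[col 0] BEHIMQ: children BEHMQ:{T}, I:{T} ∩→ {T}; cost 0
[col 0] BEHIMQR: children BEHIMQ:{T}, R:{G} ∪→ {G,T}; cost 1
[col 1] BE: children B:{C}, E:{C} ∩→ {C}; cost 0
[col 1] BEH: children BE:{C}, H:{A} ∪→ {A,C}; cost 1
[col 1] MQ: children M:{C}, Q:{G} ∪→ {C,G}; cost 1
[col 1] BEHMQ: children BEH:{A,C}, MQ:{C,G} ∩→ {C}; cost 0
[col 1] BEHIMQ: children BEHMQ:{C}, I:{C} ∩→ {C}; cost 0
[col 1] BEHIMQR: children BEHIMQ:{C}, R:{G} ∪→ {C,G}; cost 1
[col 2] BE: children B:{T}, E:{T} ∩→ {T}; cost 0
[col 2] BEH: children BE:{T}, H:{G} ∪→ {G,T}; cost 1
[col 2] MQ: children M:{C}, Q:{C} ∩→ {C}; cost 0
[col 2] BEHMQ: children BEH:{G,T}, MQ:{C} ∪→ {C,G,T}; cost 1
[col 2] BEHIMQ: children BEHMQ:{C,G,T}, I:{A} ∪→ {A,C,G,T}; cost 1
[col 2] BEHIMQR: children BEHIMQ:{A,C,G,T}, R:{T} ∩→ {T}; cost 0
[col 3] BE: children B:{T}, E:{G} ∪→ {G,T}; cost 1
[col 3] BEH: children BE:{G,T}, H:{G} ∩→ {G}; cost 0
[col 3] MQ: children M:{C}, Q:{A} ∪→ {A,C}; cost 1
[col 3] BEHMQ: children BEH:{G}, MQ:{A,C} ∪→ {A,C,G}; cost 1
[col 3] BEHIMQ: children BEHMQ:{A,C,G}, I:{A} ∩→ {A}; cost 0
[col 3] BEHIMQR: children BEHIMQ:{A}, R:{C} ∪→ {A,C}; cost 1
[col 4] BE: children B:{G}, E:{C} ∪→ {C,G}; cost 1
[col 4] BEH: children BE:{C,G}, H:{A} ∪→ {A,C,G}; cost 1
[col 4] MQ: children M:{G}, Q:{G} ∩→ {G}; cost 0
[col 4] BEHMQ: children BEH:{A,C,G}, MQ:{G} ∩→ {G}; cost 0
[col 4] BEHIMQ: children BEHMQ:{G}, I:{A} ∪→ {A,G}; cost 1
[col 4] BEHIMQR: children BEHIMQ:{A,G}, R:{C} ∪→ {A,C,G}; cost 1
per-site changes: [3, 3, 3, 4, 4]; total = 17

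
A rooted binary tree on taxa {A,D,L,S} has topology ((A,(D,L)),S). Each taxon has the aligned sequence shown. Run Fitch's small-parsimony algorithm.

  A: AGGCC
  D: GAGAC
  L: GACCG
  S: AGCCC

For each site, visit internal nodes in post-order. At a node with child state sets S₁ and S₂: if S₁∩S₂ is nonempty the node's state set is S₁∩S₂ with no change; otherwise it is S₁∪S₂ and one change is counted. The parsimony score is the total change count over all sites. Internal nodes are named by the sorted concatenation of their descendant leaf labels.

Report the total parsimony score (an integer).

DL@0: {G} ∩ {G} = {G} (intersection, +0)
ADL@0: {A} ∪ {G} = {A,G} (union, +1)
ADLS@0: {A,G} ∩ {A} = {A} (intersection, +0)
DL@1: {A} ∩ {A} = {A} (intersection, +0)
ADL@1: {G} ∪ {A} = {A,G} (union, +1)
ADLS@1: {A,G} ∩ {G} = {G} (intersection, +0)
DL@2: {G} ∪ {C} = {C,G} (union, +1)
ADL@2: {G} ∩ {C,G} = {G} (intersection, +0)
ADLS@2: {G} ∪ {C} = {C,G} (union, +1)
DL@3: {A} ∪ {C} = {A,C} (union, +1)
ADL@3: {C} ∩ {A,C} = {C} (intersection, +0)
ADLS@3: {C} ∩ {C} = {C} (intersection, +0)
DL@4: {C} ∪ {G} = {C,G} (union, +1)
ADL@4: {C} ∩ {C,G} = {C} (intersection, +0)
ADLS@4: {C} ∩ {C} = {C} (intersection, +0)
per-site changes: [1, 1, 2, 1, 1]; total = 6

6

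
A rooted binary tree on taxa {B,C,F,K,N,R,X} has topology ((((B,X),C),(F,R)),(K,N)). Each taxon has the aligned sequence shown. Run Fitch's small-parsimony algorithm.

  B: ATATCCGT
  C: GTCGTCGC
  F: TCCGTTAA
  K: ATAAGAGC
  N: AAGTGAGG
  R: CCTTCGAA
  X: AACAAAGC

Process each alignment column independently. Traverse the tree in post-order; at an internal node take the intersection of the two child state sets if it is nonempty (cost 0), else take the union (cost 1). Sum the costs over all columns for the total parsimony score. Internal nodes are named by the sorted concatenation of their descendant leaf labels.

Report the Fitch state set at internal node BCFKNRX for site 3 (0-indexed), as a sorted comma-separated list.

BX@0: {A} ∩ {A} = {A} (intersection, +0)
BCX@0: {A} ∪ {G} = {A,G} (union, +1)
FR@0: {T} ∪ {C} = {C,T} (union, +1)
BCFRX@0: {A,G} ∪ {C,T} = {A,C,G,T} (union, +1)
KN@0: {A} ∩ {A} = {A} (intersection, +0)
BCFKNRX@0: {A,C,G,T} ∩ {A} = {A} (intersection, +0)
BX@1: {T} ∪ {A} = {A,T} (union, +1)
BCX@1: {A,T} ∩ {T} = {T} (intersection, +0)
FR@1: {C} ∩ {C} = {C} (intersection, +0)
BCFRX@1: {T} ∪ {C} = {C,T} (union, +1)
KN@1: {T} ∪ {A} = {A,T} (union, +1)
BCFKNRX@1: {C,T} ∩ {A,T} = {T} (intersection, +0)
BX@2: {A} ∪ {C} = {A,C} (union, +1)
BCX@2: {A,C} ∩ {C} = {C} (intersection, +0)
FR@2: {C} ∪ {T} = {C,T} (union, +1)
BCFRX@2: {C} ∩ {C,T} = {C} (intersection, +0)
KN@2: {A} ∪ {G} = {A,G} (union, +1)
BCFKNRX@2: {C} ∪ {A,G} = {A,C,G} (union, +1)
BX@3: {T} ∪ {A} = {A,T} (union, +1)
BCX@3: {A,T} ∪ {G} = {A,G,T} (union, +1)
FR@3: {G} ∪ {T} = {G,T} (union, +1)
BCFRX@3: {A,G,T} ∩ {G,T} = {G,T} (intersection, +0)
KN@3: {A} ∪ {T} = {A,T} (union, +1)
BCFKNRX@3: {G,T} ∩ {A,T} = {T} (intersection, +0)
BX@4: {C} ∪ {A} = {A,C} (union, +1)
BCX@4: {A,C} ∪ {T} = {A,C,T} (union, +1)
FR@4: {T} ∪ {C} = {C,T} (union, +1)
BCFRX@4: {A,C,T} ∩ {C,T} = {C,T} (intersection, +0)
KN@4: {G} ∩ {G} = {G} (intersection, +0)
BCFKNRX@4: {C,T} ∪ {G} = {C,G,T} (union, +1)
BX@5: {C} ∪ {A} = {A,C} (union, +1)
BCX@5: {A,C} ∩ {C} = {C} (intersection, +0)
FR@5: {T} ∪ {G} = {G,T} (union, +1)
BCFRX@5: {C} ∪ {G,T} = {C,G,T} (union, +1)
KN@5: {A} ∩ {A} = {A} (intersection, +0)
BCFKNRX@5: {C,G,T} ∪ {A} = {A,C,G,T} (union, +1)
BX@6: {G} ∩ {G} = {G} (intersection, +0)
BCX@6: {G} ∩ {G} = {G} (intersection, +0)
FR@6: {A} ∩ {A} = {A} (intersection, +0)
BCFRX@6: {G} ∪ {A} = {A,G} (union, +1)
KN@6: {G} ∩ {G} = {G} (intersection, +0)
BCFKNRX@6: {A,G} ∩ {G} = {G} (intersection, +0)
BX@7: {T} ∪ {C} = {C,T} (union, +1)
BCX@7: {C,T} ∩ {C} = {C} (intersection, +0)
FR@7: {A} ∩ {A} = {A} (intersection, +0)
BCFRX@7: {C} ∪ {A} = {A,C} (union, +1)
KN@7: {C} ∪ {G} = {C,G} (union, +1)
BCFKNRX@7: {A,C} ∩ {C,G} = {C} (intersection, +0)
per-site changes: [3, 3, 4, 4, 4, 4, 1, 3]; total = 26

T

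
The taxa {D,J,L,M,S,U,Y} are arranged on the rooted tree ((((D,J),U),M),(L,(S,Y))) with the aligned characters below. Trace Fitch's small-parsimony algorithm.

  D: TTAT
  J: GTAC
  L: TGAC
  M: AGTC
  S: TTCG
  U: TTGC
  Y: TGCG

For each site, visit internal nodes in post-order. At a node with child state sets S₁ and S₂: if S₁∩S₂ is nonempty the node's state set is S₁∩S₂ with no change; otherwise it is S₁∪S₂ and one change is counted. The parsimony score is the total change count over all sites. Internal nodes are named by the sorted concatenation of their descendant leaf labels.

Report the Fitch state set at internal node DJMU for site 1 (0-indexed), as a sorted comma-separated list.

DJ@0: {T} ∪ {G} = {G,T} (union, +1)
DJU@0: {G,T} ∩ {T} = {T} (intersection, +0)
DJMU@0: {T} ∪ {A} = {A,T} (union, +1)
SY@0: {T} ∩ {T} = {T} (intersection, +0)
LSY@0: {T} ∩ {T} = {T} (intersection, +0)
DJLMSUY@0: {A,T} ∩ {T} = {T} (intersection, +0)
DJ@1: {T} ∩ {T} = {T} (intersection, +0)
DJU@1: {T} ∩ {T} = {T} (intersection, +0)
DJMU@1: {T} ∪ {G} = {G,T} (union, +1)
SY@1: {T} ∪ {G} = {G,T} (union, +1)
LSY@1: {G} ∩ {G,T} = {G} (intersection, +0)
DJLMSUY@1: {G,T} ∩ {G} = {G} (intersection, +0)
DJ@2: {A} ∩ {A} = {A} (intersection, +0)
DJU@2: {A} ∪ {G} = {A,G} (union, +1)
DJMU@2: {A,G} ∪ {T} = {A,G,T} (union, +1)
SY@2: {C} ∩ {C} = {C} (intersection, +0)
LSY@2: {A} ∪ {C} = {A,C} (union, +1)
DJLMSUY@2: {A,G,T} ∩ {A,C} = {A} (intersection, +0)
DJ@3: {T} ∪ {C} = {C,T} (union, +1)
DJU@3: {C,T} ∩ {C} = {C} (intersection, +0)
DJMU@3: {C} ∩ {C} = {C} (intersection, +0)
SY@3: {G} ∩ {G} = {G} (intersection, +0)
LSY@3: {C} ∪ {G} = {C,G} (union, +1)
DJLMSUY@3: {C} ∩ {C,G} = {C} (intersection, +0)
per-site changes: [2, 2, 3, 2]; total = 9

G,T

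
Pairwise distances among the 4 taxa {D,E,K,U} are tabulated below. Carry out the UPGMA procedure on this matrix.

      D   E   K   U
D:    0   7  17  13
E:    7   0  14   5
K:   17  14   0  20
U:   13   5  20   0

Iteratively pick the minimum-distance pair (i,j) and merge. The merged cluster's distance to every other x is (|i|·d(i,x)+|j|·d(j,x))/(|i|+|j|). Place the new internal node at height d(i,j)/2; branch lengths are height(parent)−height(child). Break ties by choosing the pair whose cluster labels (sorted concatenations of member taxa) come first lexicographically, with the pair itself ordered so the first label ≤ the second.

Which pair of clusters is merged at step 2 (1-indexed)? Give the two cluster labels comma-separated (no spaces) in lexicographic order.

step 1: merge (E,U) at d=5; branch lengths E→5/2, U→5/2; new cluster EU
  updated: d(D,EU)=10, d(EU,K)=17
step 2: merge (D,EU) at d=10; branch lengths D→5, EU→5/2; new cluster DEU
  updated: d(DEU,K)=17
step 3: merge (DEU,K) at d=17; branch lengths DEU→7/2, K→17/2; new cluster DEKU
final tree: ((D:5,(E:5/2,U:5/2):5/2):7/2,K:17/2)
total length: 49/2

D,EU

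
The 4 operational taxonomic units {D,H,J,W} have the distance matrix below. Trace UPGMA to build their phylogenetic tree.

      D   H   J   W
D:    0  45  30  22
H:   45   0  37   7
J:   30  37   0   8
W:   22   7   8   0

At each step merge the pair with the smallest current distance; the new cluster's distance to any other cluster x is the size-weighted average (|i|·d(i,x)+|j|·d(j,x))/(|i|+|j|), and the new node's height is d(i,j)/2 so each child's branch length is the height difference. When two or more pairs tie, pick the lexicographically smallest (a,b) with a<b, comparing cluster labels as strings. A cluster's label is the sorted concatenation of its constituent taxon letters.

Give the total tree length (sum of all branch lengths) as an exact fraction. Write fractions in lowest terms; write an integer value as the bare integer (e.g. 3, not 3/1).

565/12

step 1: merge (H,W) at d=7; branch lengths H→7/2, W→7/2; new cluster HW
  updated: d(D,HW)=67/2, d(HW,J)=45/2
step 2: merge (HW,J) at d=45/2; branch lengths HW→31/4, J→45/4; new cluster HJW
  updated: d(D,HJW)=97/3
step 3: merge (D,HJW) at d=97/3; branch lengths D→97/6, HJW→59/12; new cluster DHJW
final tree: (D:97/6,((H:7/2,W:7/2):31/4,J:45/4):59/12)
total length: 565/12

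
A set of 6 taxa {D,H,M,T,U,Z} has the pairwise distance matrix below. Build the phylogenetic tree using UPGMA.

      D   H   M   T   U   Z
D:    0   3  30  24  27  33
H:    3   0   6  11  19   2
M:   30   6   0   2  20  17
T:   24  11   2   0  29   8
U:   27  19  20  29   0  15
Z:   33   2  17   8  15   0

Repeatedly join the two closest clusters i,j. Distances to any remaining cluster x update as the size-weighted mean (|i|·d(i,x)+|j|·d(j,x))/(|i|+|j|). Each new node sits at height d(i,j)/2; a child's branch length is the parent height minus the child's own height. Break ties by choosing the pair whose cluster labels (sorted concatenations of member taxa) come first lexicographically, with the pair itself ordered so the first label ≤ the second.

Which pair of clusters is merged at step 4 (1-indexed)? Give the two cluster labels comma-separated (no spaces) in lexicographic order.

1. join H+Z (d=2) ⇒ HZ; edges |H|=1, |Z|=1
  updated: d(D,HZ)=18, d(HZ,M)=23/2, d(HZ,T)=19/2, d(HZ,U)=17
2. join M+T (d=2) ⇒ MT; edges |M|=1, |T|=1
  updated: d(D,MT)=27, d(HZ,MT)=21/2, d(MT,U)=49/2
3. join HZ+MT (d=21/2) ⇒ HMTZ; edges |HZ|=17/4, |MT|=17/4
  updated: d(D,HMTZ)=45/2, d(HMTZ,U)=83/4
4. join HMTZ+U (d=83/4) ⇒ HMTUZ; edges |HMTZ|=41/8, |U|=83/8
  updated: d(D,HMTUZ)=117/5
5. join D+HMTUZ (d=117/5) ⇒ DHMTUZ; edges |D|=117/10, |HMTUZ|=53/40
final tree: (D:117/10,(((H:1,Z:1):17/4,(M:1,T:1):17/4):41/8,U:83/8):53/40)
total length: 1641/40

HMTZ,U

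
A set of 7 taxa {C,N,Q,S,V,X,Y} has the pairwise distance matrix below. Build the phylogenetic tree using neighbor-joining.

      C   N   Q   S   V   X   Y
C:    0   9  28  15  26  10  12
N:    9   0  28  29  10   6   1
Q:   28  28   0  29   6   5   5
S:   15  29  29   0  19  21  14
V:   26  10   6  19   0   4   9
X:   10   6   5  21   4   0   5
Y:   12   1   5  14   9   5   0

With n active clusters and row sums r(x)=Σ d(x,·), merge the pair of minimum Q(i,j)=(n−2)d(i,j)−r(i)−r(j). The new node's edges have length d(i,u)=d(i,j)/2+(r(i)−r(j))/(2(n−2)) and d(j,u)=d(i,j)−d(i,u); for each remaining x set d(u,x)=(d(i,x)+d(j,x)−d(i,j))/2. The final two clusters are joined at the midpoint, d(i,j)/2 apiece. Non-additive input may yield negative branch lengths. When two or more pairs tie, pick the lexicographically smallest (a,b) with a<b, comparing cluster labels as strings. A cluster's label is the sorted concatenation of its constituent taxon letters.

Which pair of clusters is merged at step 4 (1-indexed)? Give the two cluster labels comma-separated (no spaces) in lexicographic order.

iteration 1: select C,S (d=15, Q=-152); attach at lengths (24/5, 51/5); label the merged cluster CS
  updated: d(CS,N)=23/2, d(CS,Q)=21, d(CS,V)=15, d(CS,X)=8, d(CS,Y)=11/2
iteration 2: select Q,V (d=6, Q=-85); attach at lengths (45/8, 3/8); label the merged cluster QV
  updated: d(CS,QV)=15, d(N,QV)=16, d(QV,X)=3/2, d(QV,Y)=4
iteration 3: select QV,X (d=3/2, Q=-105/2); attach at lengths (41/12, -23/12); label the merged cluster QVX
  updated: d(CS,QVX)=43/4, d(N,QVX)=41/4, d(QVX,Y)=15/4
iteration 4: select CS,QVX (d=43/4, Q=-31); attach at lengths (49/8, 37/8); label the merged cluster CQSVX
  updated: d(CQSVX,N)=11/2, d(CQSVX,Y)=-3/4
iteration 5: select CQSVX,N (d=11/2, Q=-23/4); attach at lengths (15/8, 29/8); label the merged cluster CNQSVX
  updated: d(CNQSVX,Y)=-21/8
iteration 6: select CNQSVX,Y (d=-21/8); attach at lengths (-21/16, -21/16); label the merged cluster CNQSVXY
final tree: ((((C:24/5,S:51/5):49/8,((Q:45/8,V:3/8):41/12,X:-23/12):37/8):15/8,N:29/8):-21/16,Y:-21/16)
total length: 289/8

CS,QVX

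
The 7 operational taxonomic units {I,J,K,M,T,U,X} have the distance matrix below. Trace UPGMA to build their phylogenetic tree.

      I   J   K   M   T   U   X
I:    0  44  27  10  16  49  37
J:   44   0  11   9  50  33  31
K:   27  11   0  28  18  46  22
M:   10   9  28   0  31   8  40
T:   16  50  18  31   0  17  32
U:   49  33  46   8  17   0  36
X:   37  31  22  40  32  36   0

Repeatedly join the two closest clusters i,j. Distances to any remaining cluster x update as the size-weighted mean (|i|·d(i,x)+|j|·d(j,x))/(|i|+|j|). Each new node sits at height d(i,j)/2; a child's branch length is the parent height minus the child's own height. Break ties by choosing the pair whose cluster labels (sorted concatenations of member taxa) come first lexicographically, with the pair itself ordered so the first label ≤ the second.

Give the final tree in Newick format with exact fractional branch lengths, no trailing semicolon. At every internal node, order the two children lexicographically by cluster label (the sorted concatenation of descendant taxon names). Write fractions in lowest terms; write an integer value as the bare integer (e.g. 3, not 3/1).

1. join M+U (d=8) ⇒ MU; edges |M|=4, |U|=4
  updated: d(I,MU)=59/2, d(J,MU)=21, d(K,MU)=37, d(MU,T)=24, d(MU,X)=38
2. join J+K (d=11) ⇒ JK; edges |J|=11/2, |K|=11/2
  updated: d(I,JK)=71/2, d(JK,MU)=29, d(JK,T)=34, d(JK,X)=53/2
3. join I+T (d=16) ⇒ IT; edges |I|=8, |T|=8
  updated: d(IT,JK)=139/4, d(IT,MU)=107/4, d(IT,X)=69/2
4. join JK+X (d=53/2) ⇒ JKX; edges |JK|=31/4, |X|=53/4
  updated: d(IT,JKX)=104/3, d(JKX,MU)=32
5. join IT+MU (d=107/4) ⇒ IMTU; edges |IT|=43/8, |MU|=75/8
  updated: d(IMTU,JKX)=100/3
6. join IMTU+JKX (d=100/3) ⇒ IJKMTUX; edges |IMTU|=79/24, |JKX|=41/12
final tree: (((I:8,T:8):43/8,(M:4,U:4):75/8):79/24,((J:11/2,K:11/2):31/4,X:53/4):41/12)
total length: 1859/24

(((I:8,T:8):43/8,(M:4,U:4):75/8):79/24,((J:11/2,K:11/2):31/4,X:53/4):41/12)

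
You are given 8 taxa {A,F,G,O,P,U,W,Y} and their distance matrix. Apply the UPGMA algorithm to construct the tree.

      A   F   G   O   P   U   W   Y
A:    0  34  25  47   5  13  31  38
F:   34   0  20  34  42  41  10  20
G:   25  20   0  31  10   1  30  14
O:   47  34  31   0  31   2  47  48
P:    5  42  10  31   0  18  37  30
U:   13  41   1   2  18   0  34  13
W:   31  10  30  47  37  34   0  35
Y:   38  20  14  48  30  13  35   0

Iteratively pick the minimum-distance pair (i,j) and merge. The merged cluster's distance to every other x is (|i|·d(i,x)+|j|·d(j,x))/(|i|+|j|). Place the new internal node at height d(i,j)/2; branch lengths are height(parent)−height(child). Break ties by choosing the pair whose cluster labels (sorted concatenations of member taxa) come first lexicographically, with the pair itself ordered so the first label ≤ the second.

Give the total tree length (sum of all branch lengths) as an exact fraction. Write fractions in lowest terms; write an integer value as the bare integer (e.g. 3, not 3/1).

2267/30

1. join G+U (d=1) ⇒ GU; edges |G|=1/2, |U|=1/2
  updated: d(A,GU)=19, d(F,GU)=61/2, d(GU,O)=33/2, d(GU,P)=14, d(GU,W)=32, d(GU,Y)=27/2
2. join A+P (d=5) ⇒ AP; edges |A|=5/2, |P|=5/2
  updated: d(AP,F)=38, d(AP,GU)=33/2, d(AP,O)=39, d(AP,W)=34, d(AP,Y)=34
3. join F+W (d=10) ⇒ FW; edges |F|=5, |W|=5
  updated: d(AP,FW)=36, d(FW,GU)=125/4, d(FW,O)=81/2, d(FW,Y)=55/2
4. join GU+Y (d=27/2) ⇒ GUY; edges |GU|=25/4, |Y|=27/4
  updated: d(AP,GUY)=67/3, d(FW,GUY)=30, d(GUY,O)=27
5. join AP+GUY (d=67/3) ⇒ AGPUY; edges |AP|=26/3, |GUY|=53/12
  updated: d(AGPUY,FW)=162/5, d(AGPUY,O)=159/5
6. join AGPUY+O (d=159/5) ⇒ AGOPUY; edges |AGPUY|=71/15, |O|=159/10
  updated: d(AGOPUY,FW)=135/4
7. join AGOPUY+FW (d=135/4) ⇒ AFGOPUWY; edges |AGOPUY|=39/40, |FW|=95/8
final tree: ((((A:5/2,P:5/2):26/3,((G:1/2,U:1/2):25/4,Y:27/4):53/12):71/15,O:159/10):39/40,(F:5,W:5):95/8)
total length: 2267/30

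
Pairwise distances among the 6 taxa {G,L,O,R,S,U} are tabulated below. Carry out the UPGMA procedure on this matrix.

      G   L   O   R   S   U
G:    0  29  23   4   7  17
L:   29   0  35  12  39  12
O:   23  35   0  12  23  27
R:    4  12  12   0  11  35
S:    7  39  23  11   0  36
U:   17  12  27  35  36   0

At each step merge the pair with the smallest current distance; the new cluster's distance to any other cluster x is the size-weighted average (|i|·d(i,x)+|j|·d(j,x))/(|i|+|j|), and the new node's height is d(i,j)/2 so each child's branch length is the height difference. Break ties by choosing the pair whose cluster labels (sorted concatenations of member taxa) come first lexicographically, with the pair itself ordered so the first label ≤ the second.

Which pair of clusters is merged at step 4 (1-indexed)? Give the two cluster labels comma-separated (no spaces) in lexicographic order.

GRS,O

1. join G+R (d=4) ⇒ GR; edges |G|=2, |R|=2
  updated: d(GR,L)=41/2, d(GR,O)=35/2, d(GR,S)=9, d(GR,U)=26
2. join GR+S (d=9) ⇒ GRS; edges |GR|=5/2, |S|=9/2
  updated: d(GRS,L)=80/3, d(GRS,O)=58/3, d(GRS,U)=88/3
3. join L+U (d=12) ⇒ LU; edges |L|=6, |U|=6
  updated: d(GRS,LU)=28, d(LU,O)=31
4. join GRS+O (d=58/3) ⇒ GORS; edges |GRS|=31/6, |O|=29/3
  updated: d(GORS,LU)=115/4
5. join GORS+LU (d=115/4) ⇒ GLORSU; edges |GORS|=113/24, |LU|=67/8
final tree: ((((G:2,R:2):5/2,S:9/2):31/6,O:29/3):113/24,(L:6,U:6):67/8)
total length: 611/12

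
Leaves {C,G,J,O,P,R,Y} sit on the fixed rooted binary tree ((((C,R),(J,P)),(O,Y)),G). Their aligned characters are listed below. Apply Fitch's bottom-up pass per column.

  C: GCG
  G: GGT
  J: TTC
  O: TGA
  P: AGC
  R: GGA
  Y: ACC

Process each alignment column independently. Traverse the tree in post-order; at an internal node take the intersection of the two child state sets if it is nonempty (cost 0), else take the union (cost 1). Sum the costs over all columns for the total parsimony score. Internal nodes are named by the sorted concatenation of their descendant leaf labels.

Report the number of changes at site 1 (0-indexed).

3

site 0, node CR: C={G} ∩ R={G} → {G} (+0)
site 0, node JP: J={T} ∪ P={A} → {A,T} (+1)
site 0, node CJPR: CR={G} ∪ JP={A,T} → {A,G,T} (+1)
site 0, node OY: O={T} ∪ Y={A} → {A,T} (+1)
site 0, node CJOPRY: CJPR={A,G,T} ∩ OY={A,T} → {A,T} (+0)
site 0, node CGJOPRY: CJOPRY={A,T} ∪ G={G} → {A,G,T} (+1)
site 1, node CR: C={C} ∪ R={G} → {C,G} (+1)
site 1, node JP: J={T} ∪ P={G} → {G,T} (+1)
site 1, node CJPR: CR={C,G} ∩ JP={G,T} → {G} (+0)
site 1, node OY: O={G} ∪ Y={C} → {C,G} (+1)
site 1, node CJOPRY: CJPR={G} ∩ OY={C,G} → {G} (+0)
site 1, node CGJOPRY: CJOPRY={G} ∩ G={G} → {G} (+0)
site 2, node CR: C={G} ∪ R={A} → {A,G} (+1)
site 2, node JP: J={C} ∩ P={C} → {C} (+0)
site 2, node CJPR: CR={A,G} ∪ JP={C} → {A,C,G} (+1)
site 2, node OY: O={A} ∪ Y={C} → {A,C} (+1)
site 2, node CJOPRY: CJPR={A,C,G} ∩ OY={A,C} → {A,C} (+0)
site 2, node CGJOPRY: CJOPRY={A,C} ∪ G={T} → {A,C,T} (+1)
per-site changes: [4, 3, 4]; total = 11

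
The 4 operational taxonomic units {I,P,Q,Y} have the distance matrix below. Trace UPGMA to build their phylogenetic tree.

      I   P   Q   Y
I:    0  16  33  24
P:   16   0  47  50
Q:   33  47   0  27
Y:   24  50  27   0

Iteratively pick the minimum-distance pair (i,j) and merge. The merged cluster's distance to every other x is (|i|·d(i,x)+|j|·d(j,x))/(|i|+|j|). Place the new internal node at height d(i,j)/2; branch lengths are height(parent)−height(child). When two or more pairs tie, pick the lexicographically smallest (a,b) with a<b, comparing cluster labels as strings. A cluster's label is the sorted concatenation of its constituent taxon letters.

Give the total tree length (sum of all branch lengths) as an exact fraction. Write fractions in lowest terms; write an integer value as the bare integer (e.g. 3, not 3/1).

60

step 1: merge (I,P) at d=16; branch lengths I→8, P→8; new cluster IP
  updated: d(IP,Q)=40, d(IP,Y)=37
step 2: merge (Q,Y) at d=27; branch lengths Q→27/2, Y→27/2; new cluster QY
  updated: d(IP,QY)=77/2
step 3: merge (IP,QY) at d=77/2; branch lengths IP→45/4, QY→23/4; new cluster IPQY
final tree: ((I:8,P:8):45/4,(Q:27/2,Y:27/2):23/4)
total length: 60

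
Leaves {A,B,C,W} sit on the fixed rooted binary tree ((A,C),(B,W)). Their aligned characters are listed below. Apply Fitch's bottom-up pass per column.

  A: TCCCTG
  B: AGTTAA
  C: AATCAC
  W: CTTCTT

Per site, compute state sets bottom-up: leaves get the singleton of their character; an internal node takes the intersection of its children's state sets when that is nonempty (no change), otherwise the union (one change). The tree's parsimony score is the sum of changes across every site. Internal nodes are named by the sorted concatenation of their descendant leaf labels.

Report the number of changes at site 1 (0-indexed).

[col 0] AC: children A:{T}, C:{A} ∪→ {A,T}; cost 1
[col 0] BW: children B:{A}, W:{C} ∪→ {A,C}; cost 1
[col 0] ABCW: children AC:{A,T}, BW:{A,C} ∩→ {A}; cost 0
[col 1] AC: children A:{C}, C:{A} ∪→ {A,C}; cost 1
[col 1] BW: children B:{G}, W:{T} ∪→ {G,T}; cost 1
[col 1] ABCW: children AC:{A,C}, BW:{G,T} ∪→ {A,C,G,T}; cost 1
[col 2] AC: children A:{C}, C:{T} ∪→ {C,T}; cost 1
[col 2] BW: children B:{T}, W:{T} ∩→ {T}; cost 0
[col 2] ABCW: children AC:{C,T}, BW:{T} ∩→ {T}; cost 0
[col 3] AC: children A:{C}, C:{C} ∩→ {C}; cost 0
[col 3] BW: children B:{T}, W:{C} ∪→ {C,T}; cost 1
[col 3] ABCW: children AC:{C}, BW:{C,T} ∩→ {C}; cost 0
[col 4] AC: children A:{T}, C:{A} ∪→ {A,T}; cost 1
[col 4] BW: children B:{A}, W:{T} ∪→ {A,T}; cost 1
[col 4] ABCW: children AC:{A,T}, BW:{A,T} ∩→ {A,T}; cost 0
[col 5] AC: children A:{G}, C:{C} ∪→ {C,G}; cost 1
[col 5] BW: children B:{A}, W:{T} ∪→ {A,T}; cost 1
[col 5] ABCW: children AC:{C,G}, BW:{A,T} ∪→ {A,C,G,T}; cost 1
per-site changes: [2, 3, 1, 1, 2, 3]; total = 12

3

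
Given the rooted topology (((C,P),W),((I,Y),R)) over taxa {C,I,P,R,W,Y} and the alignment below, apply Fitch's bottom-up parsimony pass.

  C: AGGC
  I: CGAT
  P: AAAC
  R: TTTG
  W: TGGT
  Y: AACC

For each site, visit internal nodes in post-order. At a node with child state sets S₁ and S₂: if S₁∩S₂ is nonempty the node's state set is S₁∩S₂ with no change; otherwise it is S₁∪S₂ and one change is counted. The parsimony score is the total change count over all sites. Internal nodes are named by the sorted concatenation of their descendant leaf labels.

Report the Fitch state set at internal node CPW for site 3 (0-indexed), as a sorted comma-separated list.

site 0, node CP: C={A} ∩ P={A} → {A} (+0)
site 0, node CPW: CP={A} ∪ W={T} → {A,T} (+1)
site 0, node IY: I={C} ∪ Y={A} → {A,C} (+1)
site 0, node IRY: IY={A,C} ∪ R={T} → {A,C,T} (+1)
site 0, node CIPRWY: CPW={A,T} ∩ IRY={A,C,T} → {A,T} (+0)
site 1, node CP: C={G} ∪ P={A} → {A,G} (+1)
site 1, node CPW: CP={A,G} ∩ W={G} → {G} (+0)
site 1, node IY: I={G} ∪ Y={A} → {A,G} (+1)
site 1, node IRY: IY={A,G} ∪ R={T} → {A,G,T} (+1)
site 1, node CIPRWY: CPW={G} ∩ IRY={A,G,T} → {G} (+0)
site 2, node CP: C={G} ∪ P={A} → {A,G} (+1)
site 2, node CPW: CP={A,G} ∩ W={G} → {G} (+0)
site 2, node IY: I={A} ∪ Y={C} → {A,C} (+1)
site 2, node IRY: IY={A,C} ∪ R={T} → {A,C,T} (+1)
site 2, node CIPRWY: CPW={G} ∪ IRY={A,C,T} → {A,C,G,T} (+1)
site 3, node CP: C={C} ∩ P={C} → {C} (+0)
site 3, node CPW: CP={C} ∪ W={T} → {C,T} (+1)
site 3, node IY: I={T} ∪ Y={C} → {C,T} (+1)
site 3, node IRY: IY={C,T} ∪ R={G} → {C,G,T} (+1)
site 3, node CIPRWY: CPW={C,T} ∩ IRY={C,G,T} → {C,T} (+0)
per-site changes: [3, 3, 4, 3]; total = 13

C,T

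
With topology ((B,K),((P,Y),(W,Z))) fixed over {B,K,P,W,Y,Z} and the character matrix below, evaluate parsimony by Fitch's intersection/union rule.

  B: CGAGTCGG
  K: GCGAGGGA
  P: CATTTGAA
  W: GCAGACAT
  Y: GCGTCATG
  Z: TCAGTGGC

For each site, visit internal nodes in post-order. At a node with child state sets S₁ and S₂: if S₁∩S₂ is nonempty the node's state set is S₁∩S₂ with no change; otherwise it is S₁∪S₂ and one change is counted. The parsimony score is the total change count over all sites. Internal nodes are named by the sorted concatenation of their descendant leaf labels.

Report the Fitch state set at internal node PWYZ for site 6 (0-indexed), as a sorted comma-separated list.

A

BK@0: {C} ∪ {G} = {C,G} (union, +1)
PY@0: {C} ∪ {G} = {C,G} (union, +1)
WZ@0: {G} ∪ {T} = {G,T} (union, +1)
PWYZ@0: {C,G} ∩ {G,T} = {G} (intersection, +0)
BKPWYZ@0: {C,G} ∩ {G} = {G} (intersection, +0)
BK@1: {G} ∪ {C} = {C,G} (union, +1)
PY@1: {A} ∪ {C} = {A,C} (union, +1)
WZ@1: {C} ∩ {C} = {C} (intersection, +0)
PWYZ@1: {A,C} ∩ {C} = {C} (intersection, +0)
BKPWYZ@1: {C,G} ∩ {C} = {C} (intersection, +0)
BK@2: {A} ∪ {G} = {A,G} (union, +1)
PY@2: {T} ∪ {G} = {G,T} (union, +1)
WZ@2: {A} ∩ {A} = {A} (intersection, +0)
PWYZ@2: {G,T} ∪ {A} = {A,G,T} (union, +1)
BKPWYZ@2: {A,G} ∩ {A,G,T} = {A,G} (intersection, +0)
BK@3: {G} ∪ {A} = {A,G} (union, +1)
PY@3: {T} ∩ {T} = {T} (intersection, +0)
WZ@3: {G} ∩ {G} = {G} (intersection, +0)
PWYZ@3: {T} ∪ {G} = {G,T} (union, +1)
BKPWYZ@3: {A,G} ∩ {G,T} = {G} (intersection, +0)
BK@4: {T} ∪ {G} = {G,T} (union, +1)
PY@4: {T} ∪ {C} = {C,T} (union, +1)
WZ@4: {A} ∪ {T} = {A,T} (union, +1)
PWYZ@4: {C,T} ∩ {A,T} = {T} (intersection, +0)
BKPWYZ@4: {G,T} ∩ {T} = {T} (intersection, +0)
BK@5: {C} ∪ {G} = {C,G} (union, +1)
PY@5: {G} ∪ {A} = {A,G} (union, +1)
WZ@5: {C} ∪ {G} = {C,G} (union, +1)
PWYZ@5: {A,G} ∩ {C,G} = {G} (intersection, +0)
BKPWYZ@5: {C,G} ∩ {G} = {G} (intersection, +0)
BK@6: {G} ∩ {G} = {G} (intersection, +0)
PY@6: {A} ∪ {T} = {A,T} (union, +1)
WZ@6: {A} ∪ {G} = {A,G} (union, +1)
PWYZ@6: {A,T} ∩ {A,G} = {A} (intersection, +0)
BKPWYZ@6: {G} ∪ {A} = {A,G} (union, +1)
BK@7: {G} ∪ {A} = {A,G} (union, +1)
PY@7: {A} ∪ {G} = {A,G} (union, +1)
WZ@7: {T} ∪ {C} = {C,T} (union, +1)
PWYZ@7: {A,G} ∪ {C,T} = {A,C,G,T} (union, +1)
BKPWYZ@7: {A,G} ∩ {A,C,G,T} = {A,G} (intersection, +0)
per-site changes: [3, 2, 3, 2, 3, 3, 3, 4]; total = 23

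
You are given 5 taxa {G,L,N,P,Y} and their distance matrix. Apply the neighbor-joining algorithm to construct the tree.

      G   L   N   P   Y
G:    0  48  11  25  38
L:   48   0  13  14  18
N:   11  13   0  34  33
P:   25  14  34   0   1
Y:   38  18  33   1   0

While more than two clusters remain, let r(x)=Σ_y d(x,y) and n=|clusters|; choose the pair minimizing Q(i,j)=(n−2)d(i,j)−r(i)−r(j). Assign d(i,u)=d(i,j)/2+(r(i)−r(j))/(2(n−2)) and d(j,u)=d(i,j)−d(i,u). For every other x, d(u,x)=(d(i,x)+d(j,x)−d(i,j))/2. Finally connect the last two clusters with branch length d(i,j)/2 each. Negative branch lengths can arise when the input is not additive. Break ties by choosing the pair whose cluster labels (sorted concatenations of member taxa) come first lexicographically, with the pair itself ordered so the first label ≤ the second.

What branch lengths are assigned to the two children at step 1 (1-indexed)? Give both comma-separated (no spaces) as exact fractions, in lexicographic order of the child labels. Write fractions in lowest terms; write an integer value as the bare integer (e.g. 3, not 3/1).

32/3,1/3

1. join G+N (d=11, Q=-180) ⇒ GN; edges |G|=32/3, |N|=1/3
  updated: d(GN,L)=25, d(GN,P)=24, d(GN,Y)=30
2. join GN+L (d=25, Q=-86) ⇒ GLN; edges |GN|=18, |L|=7
  updated: d(GLN,P)=13/2, d(GLN,Y)=23/2
3. join GLN+P (d=13/2, Q=-19) ⇒ GLNP; edges |GLN|=17/2, |P|=-2
  updated: d(GLNP,Y)=3
4. join GLNP+Y (d=3) ⇒ GLNPY; edges |GLNP|=3/2, |Y|=3/2
final tree: ((((G:32/3,N:1/3):18,L:7):17/2,P:-2):3/2,Y:3/2)
total length: 91/2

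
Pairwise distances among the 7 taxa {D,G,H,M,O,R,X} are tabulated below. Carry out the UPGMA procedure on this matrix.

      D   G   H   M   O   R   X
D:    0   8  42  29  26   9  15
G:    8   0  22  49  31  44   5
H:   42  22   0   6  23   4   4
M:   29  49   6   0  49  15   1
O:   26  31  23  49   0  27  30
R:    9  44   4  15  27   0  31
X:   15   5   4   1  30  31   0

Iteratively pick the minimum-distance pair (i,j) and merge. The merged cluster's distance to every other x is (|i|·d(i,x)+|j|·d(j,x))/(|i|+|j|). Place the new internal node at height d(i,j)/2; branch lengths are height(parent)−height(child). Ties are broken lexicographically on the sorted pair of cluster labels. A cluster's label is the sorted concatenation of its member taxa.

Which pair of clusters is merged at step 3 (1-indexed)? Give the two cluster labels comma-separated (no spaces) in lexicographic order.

step 1: merge (M,X) at d=1; branch lengths M→1/2, X→1/2; new cluster MX
  updated: d(D,MX)=22, d(G,MX)=27, d(H,MX)=5, d(MX,O)=79/2, d(MX,R)=23
step 2: merge (H,R) at d=4; branch lengths H→2, R→2; new cluster HR
  updated: d(D,HR)=51/2, d(G,HR)=33, d(HR,MX)=14, d(HR,O)=25
step 3: merge (D,G) at d=8; branch lengths D→4, G→4; new cluster DG
  updated: d(DG,HR)=117/4, d(DG,MX)=49/2, d(DG,O)=57/2
step 4: merge (HR,MX) at d=14; branch lengths HR→5, MX→13/2; new cluster HMRX
  updated: d(DG,HMRX)=215/8, d(HMRX,O)=129/4
step 5: merge (DG,HMRX) at d=215/8; branch lengths DG→151/16, HMRX→103/16; new cluster DGHMRX
  updated: d(DGHMRX,O)=31
step 6: merge (DGHMRX,O) at d=31; branch lengths DGHMRX→33/16, O→31/2; new cluster DGHMORX
final tree: (((D:4,G:4):151/16,((H:2,R:2):5,(M:1/2,X:1/2):13/2):103/16):33/16,O:31/2)
total length: 927/16

D,G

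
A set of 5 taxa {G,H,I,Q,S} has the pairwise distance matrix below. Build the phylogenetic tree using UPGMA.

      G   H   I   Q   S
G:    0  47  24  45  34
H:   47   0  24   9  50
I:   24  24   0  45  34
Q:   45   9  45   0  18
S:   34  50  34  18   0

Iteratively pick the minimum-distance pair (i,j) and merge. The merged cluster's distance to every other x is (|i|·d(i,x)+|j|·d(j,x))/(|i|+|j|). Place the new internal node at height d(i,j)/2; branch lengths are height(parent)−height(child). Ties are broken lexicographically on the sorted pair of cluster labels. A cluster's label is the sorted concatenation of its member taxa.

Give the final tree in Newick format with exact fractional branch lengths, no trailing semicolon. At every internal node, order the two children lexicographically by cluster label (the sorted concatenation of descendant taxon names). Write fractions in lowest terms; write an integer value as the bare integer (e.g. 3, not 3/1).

iteration 1: select H,Q (d=9); attach at lengths (9/2, 9/2); label the merged cluster HQ
  updated: d(G,HQ)=46, d(HQ,I)=69/2, d(HQ,S)=34
iteration 2: select G,I (d=24); attach at lengths (12, 12); label the merged cluster GI
  updated: d(GI,HQ)=161/4, d(GI,S)=34
iteration 3: select GI,S (d=34); attach at lengths (5, 17); label the merged cluster GIS
  updated: d(GIS,HQ)=229/6
iteration 4: select GIS,HQ (d=229/6); attach at lengths (25/12, 175/12); label the merged cluster GHIQS
final tree: (((G:12,I:12):5,S:17):25/12,(H:9/2,Q:9/2):175/12)
total length: 215/3

(((G:12,I:12):5,S:17):25/12,(H:9/2,Q:9/2):175/12)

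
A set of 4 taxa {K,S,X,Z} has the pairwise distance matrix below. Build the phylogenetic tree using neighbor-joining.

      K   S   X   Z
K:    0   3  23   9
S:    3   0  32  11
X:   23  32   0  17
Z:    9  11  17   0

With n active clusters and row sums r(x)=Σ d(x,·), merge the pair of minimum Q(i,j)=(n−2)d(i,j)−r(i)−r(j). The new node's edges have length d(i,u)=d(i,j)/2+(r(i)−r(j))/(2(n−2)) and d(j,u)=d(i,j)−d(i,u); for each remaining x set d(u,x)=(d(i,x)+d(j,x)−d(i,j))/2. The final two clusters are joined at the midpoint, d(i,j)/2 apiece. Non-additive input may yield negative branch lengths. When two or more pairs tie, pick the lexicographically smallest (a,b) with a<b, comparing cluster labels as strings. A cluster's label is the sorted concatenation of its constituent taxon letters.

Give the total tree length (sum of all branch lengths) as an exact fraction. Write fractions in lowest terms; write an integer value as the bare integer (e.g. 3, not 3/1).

iteration 1: select K,S (d=3, Q=-75); attach at lengths (-5/4, 17/4); label the merged cluster KS
  updated: d(KS,X)=26, d(KS,Z)=17/2
iteration 2: select KS,X (d=26, Q=-103/2); attach at lengths (35/4, 69/4); label the merged cluster KSX
  updated: d(KSX,Z)=-1/4
iteration 3: select KSX,Z (d=-1/4); attach at lengths (-1/8, -1/8); label the merged cluster KSXZ
final tree: (((K:-5/4,S:17/4):35/4,X:69/4):-1/8,Z:-1/8)
total length: 115/4

115/4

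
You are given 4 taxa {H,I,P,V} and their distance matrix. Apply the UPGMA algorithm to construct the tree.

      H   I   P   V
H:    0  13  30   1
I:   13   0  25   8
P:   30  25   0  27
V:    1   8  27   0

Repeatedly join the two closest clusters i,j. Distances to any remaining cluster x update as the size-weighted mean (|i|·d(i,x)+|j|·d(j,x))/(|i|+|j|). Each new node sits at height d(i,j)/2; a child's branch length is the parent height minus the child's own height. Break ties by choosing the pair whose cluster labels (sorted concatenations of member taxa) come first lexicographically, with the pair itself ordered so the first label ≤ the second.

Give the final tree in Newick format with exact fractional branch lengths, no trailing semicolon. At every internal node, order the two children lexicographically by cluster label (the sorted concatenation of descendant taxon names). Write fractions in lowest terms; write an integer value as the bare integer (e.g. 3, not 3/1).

(((H:1/2,V:1/2):19/4,I:21/4):101/12,P:41/3)

step 1: merge (H,V) at d=1; branch lengths H→1/2, V→1/2; new cluster HV
  updated: d(HV,I)=21/2, d(HV,P)=57/2
step 2: merge (HV,I) at d=21/2; branch lengths HV→19/4, I→21/4; new cluster HIV
  updated: d(HIV,P)=82/3
step 3: merge (HIV,P) at d=82/3; branch lengths HIV→101/12, P→41/3; new cluster HIPV
final tree: (((H:1/2,V:1/2):19/4,I:21/4):101/12,P:41/3)
total length: 397/12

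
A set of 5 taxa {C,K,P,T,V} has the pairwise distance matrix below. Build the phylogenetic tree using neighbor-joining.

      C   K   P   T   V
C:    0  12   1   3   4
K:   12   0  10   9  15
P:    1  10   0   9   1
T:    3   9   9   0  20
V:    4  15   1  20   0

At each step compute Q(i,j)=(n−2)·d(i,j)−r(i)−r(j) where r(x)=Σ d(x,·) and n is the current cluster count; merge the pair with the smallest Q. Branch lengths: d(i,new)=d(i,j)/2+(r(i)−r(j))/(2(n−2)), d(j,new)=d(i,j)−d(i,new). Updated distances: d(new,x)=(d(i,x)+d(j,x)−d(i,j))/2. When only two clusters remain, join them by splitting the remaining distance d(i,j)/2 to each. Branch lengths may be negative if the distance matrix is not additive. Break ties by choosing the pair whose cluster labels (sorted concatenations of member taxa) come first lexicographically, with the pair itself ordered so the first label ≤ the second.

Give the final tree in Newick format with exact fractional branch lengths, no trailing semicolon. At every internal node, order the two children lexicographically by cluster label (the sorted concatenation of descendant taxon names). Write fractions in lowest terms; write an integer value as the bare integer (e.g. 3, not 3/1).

step 1: merge (K,T) at d=9, Q=-60; branch lengths K→16/3, T→11/3; new cluster KT
  updated: d(C,KT)=3, d(KT,P)=5, d(KT,V)=13
step 2: merge (C,KT) at d=3, Q=-23; branch lengths C→-7/4, KT→19/4; new cluster CKT
  updated: d(CKT,P)=3/2, d(CKT,V)=7
step 3: merge (CKT,P) at d=3/2, Q=-19/2; branch lengths CKT→15/4, P→-9/4; new cluster CKPT
  updated: d(CKPT,V)=13/4
step 4: merge (CKPT,V) at d=13/4; branch lengths CKPT→13/8, V→13/8; new cluster CKPTV
final tree: (((C:-7/4,(K:16/3,T:11/3):19/4):15/4,P:-9/4):13/8,V:13/8)
total length: 67/4

(((C:-7/4,(K:16/3,T:11/3):19/4):15/4,P:-9/4):13/8,V:13/8)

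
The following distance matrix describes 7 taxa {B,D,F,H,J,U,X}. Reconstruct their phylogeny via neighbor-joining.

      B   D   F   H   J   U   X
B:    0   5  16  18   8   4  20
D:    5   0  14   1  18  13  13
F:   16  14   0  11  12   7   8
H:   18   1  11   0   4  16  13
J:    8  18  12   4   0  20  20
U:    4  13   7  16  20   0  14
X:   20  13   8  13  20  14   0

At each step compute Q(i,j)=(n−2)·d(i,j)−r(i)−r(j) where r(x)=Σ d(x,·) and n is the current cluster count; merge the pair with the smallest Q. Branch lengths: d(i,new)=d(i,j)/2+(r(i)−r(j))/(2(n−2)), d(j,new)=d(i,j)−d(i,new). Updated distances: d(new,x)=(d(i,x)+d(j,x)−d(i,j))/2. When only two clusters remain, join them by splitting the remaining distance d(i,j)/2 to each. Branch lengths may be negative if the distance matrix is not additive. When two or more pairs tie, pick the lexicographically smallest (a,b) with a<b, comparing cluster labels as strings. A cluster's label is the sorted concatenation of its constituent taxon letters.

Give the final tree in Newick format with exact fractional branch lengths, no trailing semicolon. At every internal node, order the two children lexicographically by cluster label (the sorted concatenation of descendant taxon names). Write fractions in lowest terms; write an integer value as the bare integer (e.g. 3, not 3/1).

((((B:17/10,U:23/10):67/16,D:45/16):27/16,(F:29/12,X:67/12):59/16):69/32,(H:-3/4,J:19/4):69/32)

step 1: merge (B,U) at d=4, Q=-125; branch lengths B→17/10, U→23/10; new cluster BU
  updated: d(BU,D)=7, d(BU,F)=19/2, d(BU,H)=15, d(BU,J)=12, d(BU,X)=15
step 2: merge (H,J) at d=4, Q=-94; branch lengths H→-3/4, J→19/4; new cluster HJ
  updated: d(BU,HJ)=23/2, d(D,HJ)=15/2, d(F,HJ)=19/2, d(HJ,X)=29/2
step 3: merge (F,X) at d=8, Q=-135/2; branch lengths F→29/12, X→67/12; new cluster FX
  updated: d(BU,FX)=33/4, d(D,FX)=19/2, d(FX,HJ)=8
step 4: merge (BU,D) at d=7, Q=-147/4; branch lengths BU→67/16, D→45/16; new cluster BDU
  updated: d(BDU,FX)=43/8, d(BDU,HJ)=6
step 5: merge (BDU,FX) at d=43/8, Q=-155/8; branch lengths BDU→27/16, FX→59/16; new cluster BDFUX
  updated: d(BDFUX,HJ)=69/16
step 6: merge (BDFUX,HJ) at d=69/16; branch lengths BDFUX→69/32, HJ→69/32; new cluster BDFHJUX
final tree: ((((B:17/10,U:23/10):67/16,D:45/16):27/16,(F:29/12,X:67/12):59/16):69/32,(H:-3/4,J:19/4):69/32)
total length: 523/16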